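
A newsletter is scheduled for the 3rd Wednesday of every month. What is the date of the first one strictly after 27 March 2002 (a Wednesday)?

March 2002 starts on a Friday; its first Wednesday is the 6th, so the 3rd Wednesday is the 20th — 20 March 2002.
That is not after 27 March 2002, so look at April 2002.
April 2002 starts on a Monday; its first Wednesday is the 3rd, so the 3rd Wednesday is the 17th — 17 April 2002.

17 April 2002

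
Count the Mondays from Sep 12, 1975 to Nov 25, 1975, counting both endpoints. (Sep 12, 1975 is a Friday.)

11

Sep 12, 1975 is a Friday; the first Monday on or after it is Sep 15, 1975 (3 days later).
From Sep 15, 1975 to Nov 25, 1975: 15 + 31 + 25 = 71 days (rest of Sep, Oct, Nov).
71 ÷ 7 = 10 full weeks with remainder 1, so 10 more Mondays after the first → 11.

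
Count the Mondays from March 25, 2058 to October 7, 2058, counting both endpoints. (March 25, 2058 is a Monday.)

March 25, 2058 is a Monday; the first Monday on or after it is March 25, 2058.
From March 25, 2058 to October 7, 2058: 6 + 30 + 31 + 30 + 31 + 31 + 30 + 7 = 196 days (rest of March, April, May, June, July, August, September, October).
196 ÷ 7 = 28 full weeks with remainder 0, so 28 more Mondays after the first → 29.

29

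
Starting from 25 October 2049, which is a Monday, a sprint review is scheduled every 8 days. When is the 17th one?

The 17th occurrence is 16 intervals after the first: 16 × 8 = 128 days after 25 October 2049.
October has 31 days — 6 days to the end of October leaves 122.
November has 30 days (92 left).
December has 31 days (61 left).
January has 31 days (30 left).
February has 28 days (2 left).
2 days into March → 2 March 2050.

2 March 2050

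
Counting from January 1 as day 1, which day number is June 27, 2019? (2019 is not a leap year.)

Days in months before June: 31 + 28 + 31 + 30 + 31 = 151.
Plus 27 days into June → day 178.

178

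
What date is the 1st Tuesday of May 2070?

May 2070 begins on a Thursday, so the first Tuesday is May 6 (5 days later).

May 6, 2070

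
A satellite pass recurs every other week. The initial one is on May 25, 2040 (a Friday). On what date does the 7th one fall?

The 7th occurrence is 6 intervals after the first: 6 × 14 = 84 days after May 25, 2040.
May has 31 days — 6 days to the end of May leaves 78.
June has 30 days (48 left).
July has 31 days (17 left).
17 days into August → August 17, 2040.

August 17, 2040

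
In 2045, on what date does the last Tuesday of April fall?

April 2045 begins on a Saturday, so the first Tuesday is April 4 (3 days later).
April 2045 has 30 days. Adding weeks: 4, 11, 18, 25 — the last one ≤ 30 is the 25th.

April 25, 2045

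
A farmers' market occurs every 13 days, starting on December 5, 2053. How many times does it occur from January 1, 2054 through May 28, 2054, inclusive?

11

Occurrences land 13·i days after December 5, 2053 for i = 0, 1, 2, …
January 1, 2054 is 27 days after the start; 27 ÷ 13 = 2 remainder 1; since the remainder is 1, round up to i = 3. First occurrence in the window: #4 on January 13, 2054 (3×13 = 39 days in).
May 28, 2054 is 174 days after the start; 174 ÷ 13 = 13 remainder 5. Last occurrence in the window: #14 on May 23, 2054.
Occurrences #4 through #14: 11 in total.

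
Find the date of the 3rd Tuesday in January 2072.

19 January 2072

January 2072 begins on a Friday, so the first Tuesday is January 5 (4 days later).
The 3rd Tuesday is 2 weeks later: 5 + 14 = 19.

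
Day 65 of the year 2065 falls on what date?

Jan has 31 days (65 − 31 = 34 remain).
Feb has 28 days (34 − 28 = 6 remain).
6 into Mar → Mar 6.

Mar 6, 2065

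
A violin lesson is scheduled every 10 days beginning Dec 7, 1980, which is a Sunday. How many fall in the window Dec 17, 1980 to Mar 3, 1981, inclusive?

8

Occurrences land 10·i days after Dec 7, 1980 for i = 0, 1, 2, …
Dec 17, 1980 is 10 days after the start; 10 ÷ 10 = 1 remainder 0. First occurrence in the window: #2 on Dec 17, 1980 (1×10 = 10 days in).
Mar 3, 1981 is 86 days after the start; 86 ÷ 10 = 8 remainder 6. Last occurrence in the window: #9 on Feb 25, 1981.
Occurrences #2 through #9: 8 in total.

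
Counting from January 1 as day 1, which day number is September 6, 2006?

Days in months before September: 31 + 28 + 31 + 30 + 31 + 30 + 31 + 31 = 243.
Plus 6 days into September → day 249.

249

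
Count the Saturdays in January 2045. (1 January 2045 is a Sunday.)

1 January 2045 is a Sunday; the first Saturday on or after it is 7 January 2045 (6 days later).
From 7 January 2045 to 31 January 2045 is 31 − 7 = 24 days.
24 ÷ 7 = 3 full weeks with remainder 3, so 3 more Saturdays after the first → 4.

4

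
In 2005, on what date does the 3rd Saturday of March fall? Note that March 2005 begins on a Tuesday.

March 2005 begins on a Tuesday, so the first Saturday is March 5 (4 days later).
The 3rd Saturday is 2 weeks later: 5 + 14 = 19.

March 19, 2005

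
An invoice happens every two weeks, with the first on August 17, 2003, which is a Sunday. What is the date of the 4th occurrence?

The 4th occurrence is 3 intervals after the first: 3 × 14 = 42 days after August 17, 2003.
August has 31 days — 14 days to the end of August leaves 28.
28 days into September → September 28, 2003.

September 28, 2003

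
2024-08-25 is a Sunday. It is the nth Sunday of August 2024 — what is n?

Day 25 falls in week ⌈25/7⌉ of the month.
Days 1–7 hold the 1st Sunday, 8–14 the 2nd, 15–21 the 3rd, 22–28 the 4th, 29–31 the 5th.
25 is in the range for the 4th.

4th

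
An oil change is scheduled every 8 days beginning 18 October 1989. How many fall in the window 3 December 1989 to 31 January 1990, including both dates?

8

Occurrences land 8·i days after 18 October 1989 for i = 0, 1, 2, …
3 December 1989 is 46 days after the start; 46 ÷ 8 = 5 remainder 6; since the remainder is 6, round up to i = 6. First occurrence in the window: #7 on 5 December 1989 (6×8 = 48 days in).
31 January 1990 is 105 days after the start; 105 ÷ 8 = 13 remainder 1. Last occurrence in the window: #14 on 30 January 1990.
Occurrences #7 through #14: 8 in total.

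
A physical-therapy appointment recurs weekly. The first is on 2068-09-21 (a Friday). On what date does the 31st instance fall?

The 31st occurrence is 30 intervals after the first: 30 × 7 = 210 days after 2068-09-21.
September has 30 days — 9 days to the end of September leaves 201.
October has 31 days (170 left).
November has 30 days (140 left).
December has 31 days (109 left).
January has 31 days (78 left).
February has 28 days (50 left).
March has 31 days (19 left).
19 days into April → 2069-04-19.

2069-04-19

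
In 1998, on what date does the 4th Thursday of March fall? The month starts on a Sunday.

March 26, 1998

March 1998 begins on a Sunday, so the first Thursday is March 5 (4 days later).
The 4th Thursday is 3 weeks later: 5 + 21 = 26.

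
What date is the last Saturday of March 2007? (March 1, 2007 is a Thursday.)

March 2007 begins on a Thursday, so the first Saturday is March 3 (2 days later).
March 2007 has 31 days. Adding weeks: 3, 10, 17, 24, 31 — the last one ≤ 31 is the 31st.

March 31, 2007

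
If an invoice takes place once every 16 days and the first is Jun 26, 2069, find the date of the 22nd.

May 28, 2070

The 22nd occurrence is 21 intervals after the first: 21 × 16 = 336 days after Jun 26, 2069.
Jun has 30 days — 4 days to the end of Jun leaves 332.
Jul has 31 days (301 left).
Aug has 31 days (270 left).
Sep has 30 days (240 left).
Oct has 31 days (209 left).
Nov has 30 days (179 left).
Dec has 31 days (148 left).
Jan has 31 days (117 left).
Feb has 28 days (89 left).
Mar has 31 days (58 left).
Apr has 30 days (28 left).
28 days into May → May 28, 2070.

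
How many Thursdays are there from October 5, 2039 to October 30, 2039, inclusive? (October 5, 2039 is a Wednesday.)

October 5, 2039 is a Wednesday; the first Thursday on or after it is October 6, 2039 (1 day later).
From October 6, 2039 to October 30, 2039 is 30 − 6 = 24 days.
24 ÷ 7 = 3 full weeks with remainder 3, so 3 more Thursdays after the first → 4.

4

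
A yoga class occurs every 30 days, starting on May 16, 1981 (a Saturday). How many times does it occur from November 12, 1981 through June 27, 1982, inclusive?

8

Occurrences land 30·i days after May 16, 1981 for i = 0, 1, 2, …
November 12, 1981 is 180 days after the start; 180 ÷ 30 = 6 remainder 0. First occurrence in the window: #7 on November 12, 1981 (6×30 = 180 days in).
June 27, 1982 is 407 days after the start; 407 ÷ 30 = 13 remainder 17. Last occurrence in the window: #14 on June 10, 1982.
Occurrences #7 through #14: 8 in total.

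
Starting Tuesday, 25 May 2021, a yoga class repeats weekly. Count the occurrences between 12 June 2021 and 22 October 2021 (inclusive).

Occurrences land 7·i days after 25 May 2021 for i = 0, 1, 2, …
12 June 2021 is 18 days after the start; 18 ÷ 7 = 2 remainder 4; since the remainder is 4, round up to i = 3. First occurrence in the window: #4 on 15 June 2021 (3×7 = 21 days in).
22 October 2021 is 150 days after the start; 150 ÷ 7 = 21 remainder 3. Last occurrence in the window: #22 on 19 October 2021.
Occurrences #4 through #22: 19 in total.

19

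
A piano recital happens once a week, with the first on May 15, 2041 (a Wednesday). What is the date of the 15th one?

August 21, 2041

The 15th occurrence is 14 intervals after the first: 14 × 7 = 98 days after May 15, 2041.
May has 31 days — 16 days to the end of May leaves 82.
June has 30 days (52 left).
July has 31 days (21 left).
21 days into August → August 21, 2041.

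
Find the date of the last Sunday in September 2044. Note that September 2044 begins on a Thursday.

25 September 2044

September 2044 begins on a Thursday, so the first Sunday is September 4 (3 days later).
September 2044 has 30 days. Adding weeks: 4, 11, 18, 25 — the last one ≤ 30 is the 25th.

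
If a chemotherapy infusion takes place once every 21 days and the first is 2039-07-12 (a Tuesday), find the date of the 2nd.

The 2nd occurrence is 1 interval after the first: 1 × 21 = 21 days after 2039-07-12.
July has 31 days — 19 days to the end of July leaves 2.
2 days into August → 2039-08-02.

2039-08-02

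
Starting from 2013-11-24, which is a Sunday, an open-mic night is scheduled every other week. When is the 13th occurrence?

2014-05-11

The 13th occurrence is 12 intervals after the first: 12 × 14 = 168 days after 2013-11-24.
November has 30 days — 6 days to the end of November leaves 162.
December has 31 days (131 left).
January has 31 days (100 left).
February has 28 days (72 left).
March has 31 days (41 left).
April has 30 days (11 left).
11 days into May → 2014-05-11.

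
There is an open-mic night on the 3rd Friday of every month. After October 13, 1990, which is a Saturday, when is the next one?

October 1990 starts on a Monday; its first Friday is the 5th, so the 3rd Friday is the 19th — October 19, 1990.
October 19, 1990 is after October 13, 1990, so that is the next one.

October 19, 1990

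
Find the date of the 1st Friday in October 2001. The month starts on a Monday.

2001-10-05

October 2001 begins on a Monday, so the first Friday is October 5 (4 days later).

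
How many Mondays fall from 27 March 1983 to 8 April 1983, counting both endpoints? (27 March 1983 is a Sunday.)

27 March 1983 is a Sunday; the first Monday on or after it is 28 March 1983 (1 day later).
From 28 March 1983 to 8 April 1983: 3 + 8 = 11 days (rest of March, April).
11 ÷ 7 = 1 full weeks with remainder 4, so 1 more Mondays after the first → 2.

2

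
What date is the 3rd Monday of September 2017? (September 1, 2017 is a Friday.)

September 18, 2017

September 2017 begins on a Friday, so the first Monday is September 4 (3 days later).
The 3rd Monday is 2 weeks later: 4 + 14 = 18.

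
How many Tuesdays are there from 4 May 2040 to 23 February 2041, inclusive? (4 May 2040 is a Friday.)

42

4 May 2040 is a Friday; the first Tuesday on or after it is 8 May 2040 (4 days later).
From 8 May 2040 to 23 February 2041: 23 + 30 + 31 + 31 + 30 + 31 + 30 + 31 + 31 + 23 = 291 days (rest of May, June, July, August, September, October, November, December, January, February).
291 ÷ 7 = 41 full weeks with remainder 4, so 41 more Tuesdays after the first → 42.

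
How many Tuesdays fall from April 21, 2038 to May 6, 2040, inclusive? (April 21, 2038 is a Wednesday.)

April 21, 2038 is a Wednesday; the first Tuesday on or after it is April 27, 2038 (6 days later).
From April 27, 2038 to May 6, 2040: 248 + 365 + 127 = 740 days (rest of 2038, 2039, to May 6, 2040 in 2040).
740 ÷ 7 = 105 full weeks with remainder 5, so 105 more Tuesdays after the first → 106.

106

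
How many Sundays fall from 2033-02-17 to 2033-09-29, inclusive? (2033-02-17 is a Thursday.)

2033-02-17 is a Thursday; the first Sunday on or after it is 2033-02-20 (3 days later).
From 2033-02-20 to 2033-09-29: 8 + 31 + 30 + 31 + 30 + 31 + 31 + 29 = 221 days (rest of February, March, April, May, June, July, August, September).
221 ÷ 7 = 31 full weeks with remainder 4, so 31 more Sundays after the first → 32.

32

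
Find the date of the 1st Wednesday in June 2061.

June 2061 begins on a Wednesday, so the first Wednesday is June 1.

2061-06-01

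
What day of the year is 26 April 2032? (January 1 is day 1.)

Days in months before April: 31 + 29 + 31 = 91.
Plus 26 days into April → day 117.

117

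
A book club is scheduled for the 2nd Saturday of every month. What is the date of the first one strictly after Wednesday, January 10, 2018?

January 2018 starts on a Monday; its first Saturday is the 6th, so the 2nd Saturday is the 13th — January 13, 2018.
January 13, 2018 is after January 10, 2018, so that is the next one.

January 13, 2018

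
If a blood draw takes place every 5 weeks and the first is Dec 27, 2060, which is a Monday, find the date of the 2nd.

Jan 31, 2061

The 2nd occurrence is 1 interval after the first: 1 × 35 = 35 days after Dec 27, 2060.
Dec has 31 days — 4 days to the end of Dec leaves 31.
31 days into Jan → Jan 31, 2061.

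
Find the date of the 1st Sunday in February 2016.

February 7, 2016

The first Sunday of February 2016 is February 7.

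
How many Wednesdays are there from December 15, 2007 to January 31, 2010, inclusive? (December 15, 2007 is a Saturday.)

111

December 15, 2007 is a Saturday; the first Wednesday on or after it is December 19, 2007 (4 days later).
From December 19, 2007 to January 31, 2010: 12 + 366 + 365 + 31 = 774 days (rest of 2007, 2008, 2009, to January 31, 2010 in 2010).
774 ÷ 7 = 110 full weeks with remainder 4, so 110 more Wednesdays after the first → 111.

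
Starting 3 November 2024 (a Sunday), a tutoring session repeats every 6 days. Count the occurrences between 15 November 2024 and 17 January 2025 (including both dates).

Occurrences land 6·i days after 3 November 2024 for i = 0, 1, 2, …
15 November 2024 is 12 days after the start; 12 ÷ 6 = 2 remainder 0. First occurrence in the window: #3 on 15 November 2024 (2×6 = 12 days in).
17 January 2025 is 75 days after the start; 75 ÷ 6 = 12 remainder 3. Last occurrence in the window: #13 on 14 January 2025.
Occurrences #3 through #13: 11 in total.

11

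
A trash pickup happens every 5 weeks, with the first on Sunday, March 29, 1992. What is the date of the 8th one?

November 29, 1992

The 8th occurrence is 7 intervals after the first: 7 × 35 = 245 days after March 29, 1992.
March has 31 days — 2 days to the end of March leaves 243.
April has 30 days (213 left).
May has 31 days (182 left).
June has 30 days (152 left).
July has 31 days (121 left).
August has 31 days (90 left).
September has 30 days (60 left).
October has 31 days (29 left).
29 days into November → November 29, 1992.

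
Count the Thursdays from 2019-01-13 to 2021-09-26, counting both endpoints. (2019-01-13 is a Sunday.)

141

2019-01-13 is a Sunday; the first Thursday on or after it is 2019-01-17 (4 days later).
From 2019-01-17 to 2021-09-26: 348 + 366 + 269 = 983 days (rest of 2019, 2020, to 2021-09-26 in 2021).
983 ÷ 7 = 140 full weeks with remainder 3, so 140 more Thursdays after the first → 141.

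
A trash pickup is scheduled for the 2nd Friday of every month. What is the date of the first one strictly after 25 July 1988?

12 August 1988

July 1988 starts on a Friday; its first Friday is the 1st, so the 2nd Friday is the 8th — 8 July 1988.
That is not after 25 July 1988, so look at August 1988.
August 1988 starts on a Monday; its first Friday is the 5th, so the 2nd Friday is the 12th — 12 August 1988.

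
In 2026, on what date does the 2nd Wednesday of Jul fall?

Jul 8, 2026

The first Wednesday of Jul 2026 is Jul 1.
The 2nd Wednesday is 1 weeks later: 1 + 7 = 8.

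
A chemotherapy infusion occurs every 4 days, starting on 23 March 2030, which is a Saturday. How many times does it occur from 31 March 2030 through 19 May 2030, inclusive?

Occurrences land 4·i days after 23 March 2030 for i = 0, 1, 2, …
31 March 2030 is 8 days after the start; 8 ÷ 4 = 2 remainder 0. First occurrence in the window: #3 on 31 March 2030 (2×4 = 8 days in).
19 May 2030 is 57 days after the start; 57 ÷ 4 = 14 remainder 1. Last occurrence in the window: #15 on 18 May 2030.
Occurrences #3 through #15: 13 in total.

13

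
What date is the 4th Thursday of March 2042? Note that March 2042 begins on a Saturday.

March 27, 2042

March 2042 begins on a Saturday, so the first Thursday is March 6 (5 days later).
The 4th Thursday is 3 weeks later: 6 + 21 = 27.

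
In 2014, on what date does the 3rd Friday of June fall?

June 2014 begins on a Sunday, so the first Friday is June 6 (5 days later).
The 3rd Friday is 2 weeks later: 6 + 14 = 20.

20 June 2014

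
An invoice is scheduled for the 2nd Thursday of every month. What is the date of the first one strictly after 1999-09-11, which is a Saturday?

September 1999 starts on a Wednesday; its first Thursday is the 2nd, so the 2nd Thursday is the 9th — 1999-09-09.
That is not after 1999-09-11, so look at October 1999.
October 1999 starts on a Friday; its first Thursday is the 7th, so the 2nd Thursday is the 14th — 1999-10-14.

1999-10-14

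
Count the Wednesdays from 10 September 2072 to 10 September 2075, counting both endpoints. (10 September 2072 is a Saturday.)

10 September 2072 is a Saturday; the first Wednesday on or after it is 14 September 2072 (4 days later).
From 14 September 2072 to 10 September 2075: 108 + 365 + 365 + 253 = 1091 days (rest of 2072, 2073, 2074, to 10 September 2075 in 2075).
1091 ÷ 7 = 155 full weeks with remainder 6, so 155 more Wednesdays after the first → 156.

156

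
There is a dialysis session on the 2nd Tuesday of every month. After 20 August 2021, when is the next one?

14 September 2021

August 2021 starts on a Sunday; its first Tuesday is the 3rd, so the 2nd Tuesday is the 10th — 10 August 2021.
That is not after 20 August 2021, so look at September 2021.
September 2021 starts on a Wednesday; its first Tuesday is the 7th, so the 2nd Tuesday is the 14th — 14 September 2021.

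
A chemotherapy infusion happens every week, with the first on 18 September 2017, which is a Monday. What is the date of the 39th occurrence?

11 June 2018

The 39th occurrence is 38 intervals after the first: 38 × 7 = 266 days after 18 September 2017.
September has 30 days — 12 days to the end of September leaves 254.
October has 31 days (223 left).
November has 30 days (193 left).
December has 31 days (162 left).
January has 31 days (131 left).
February has 28 days (103 left).
March has 31 days (72 left).
April has 30 days (42 left).
May has 31 days (11 left).
11 days into June → 11 June 2018.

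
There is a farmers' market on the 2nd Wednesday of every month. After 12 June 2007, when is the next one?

June 2007 starts on a Friday; its first Wednesday is the 6th, so the 2nd Wednesday is the 13th — 13 June 2007.
13 June 2007 is after 12 June 2007, so that is the next one.

13 June 2007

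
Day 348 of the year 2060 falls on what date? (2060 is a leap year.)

December 13, 2060

January has 31 days (348 − 31 = 317 remain).
February has 29 days (317 − 29 = 288 remain).
March has 31 days (288 − 31 = 257 remain).
April has 30 days (257 − 30 = 227 remain).
May has 31 days (227 − 31 = 196 remain).
June has 30 days (196 − 30 = 166 remain).
July has 31 days (166 − 31 = 135 remain).
August has 31 days (135 − 31 = 104 remain).
September has 30 days (104 − 30 = 74 remain).
October has 31 days (74 − 31 = 43 remain).
November has 30 days (43 − 30 = 13 remain).
13 into December → December 13.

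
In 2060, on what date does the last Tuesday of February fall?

24 February 2060

The first Tuesday of February 2060 is February 3.
February 2060 has 29 days. Adding weeks: 3, 10, 17, 24 — the last one ≤ 29 is the 24th.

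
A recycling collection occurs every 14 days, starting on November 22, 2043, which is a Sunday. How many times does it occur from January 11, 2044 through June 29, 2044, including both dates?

12

Occurrences land 14·i days after November 22, 2043 for i = 0, 1, 2, …
January 11, 2044 is 50 days after the start; 50 ÷ 14 = 3 remainder 8; since the remainder is 8, round up to i = 4. First occurrence in the window: #5 on January 17, 2044 (4×14 = 56 days in).
June 29, 2044 is 220 days after the start; 220 ÷ 14 = 15 remainder 10. Last occurrence in the window: #16 on June 19, 2044.
Occurrences #5 through #16: 12 in total.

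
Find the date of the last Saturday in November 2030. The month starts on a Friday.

30 November 2030

November 2030 begins on a Friday, so the first Saturday is November 2 (1 day later).
November 2030 has 30 days. Adding weeks: 2, 9, 16, 23, 30 — the last one ≤ 30 is the 30th.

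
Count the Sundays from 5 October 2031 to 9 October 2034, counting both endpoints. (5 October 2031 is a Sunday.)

158

5 October 2031 is a Sunday; the first Sunday on or after it is 5 October 2031.
From 5 October 2031 to 9 October 2034: 87 + 366 + 365 + 282 = 1100 days (rest of 2031, 2032, 2033, to 9 October 2034 in 2034).
1100 ÷ 7 = 157 full weeks with remainder 1, so 157 more Sundays after the first → 158.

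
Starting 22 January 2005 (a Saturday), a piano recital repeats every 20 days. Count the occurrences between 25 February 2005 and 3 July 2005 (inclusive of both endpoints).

7

Occurrences land 20·i days after 22 January 2005 for i = 0, 1, 2, …
25 February 2005 is 34 days after the start; 34 ÷ 20 = 1 remainder 14; since the remainder is 14, round up to i = 2. First occurrence in the window: #3 on 3 March 2005 (2×20 = 40 days in).
3 July 2005 is 162 days after the start; 162 ÷ 20 = 8 remainder 2. Last occurrence in the window: #9 on 1 July 2005.
Occurrences #3 through #9: 7 in total.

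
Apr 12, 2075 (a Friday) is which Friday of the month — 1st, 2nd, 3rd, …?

Day 12 falls in week ⌈12/7⌉ of the month.
Days 1–7 hold the 1st Friday, 8–14 the 2nd, 15–21 the 3rd, 22–28 the 4th, 29–31 the 5th.
12 is in the range for the 2nd.

2nd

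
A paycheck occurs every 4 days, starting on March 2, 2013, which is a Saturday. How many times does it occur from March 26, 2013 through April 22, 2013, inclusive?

Occurrences land 4·i days after March 2, 2013 for i = 0, 1, 2, …
March 26, 2013 is 24 days after the start; 24 ÷ 4 = 6 remainder 0. First occurrence in the window: #7 on March 26, 2013 (6×4 = 24 days in).
April 22, 2013 is 51 days after the start; 51 ÷ 4 = 12 remainder 3. Last occurrence in the window: #13 on April 19, 2013.
Occurrences #7 through #13: 7 in total.

7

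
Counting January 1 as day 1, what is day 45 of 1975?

January has 31 days (45 − 31 = 14 remain).
14 into February → February 14.

February 14, 1975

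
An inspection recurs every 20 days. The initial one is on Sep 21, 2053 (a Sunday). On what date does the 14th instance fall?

Jun 8, 2054

The 14th occurrence is 13 intervals after the first: 13 × 20 = 260 days after Sep 21, 2053.
Sep has 30 days — 9 days to the end of Sep leaves 251.
Oct has 31 days (220 left).
Nov has 30 days (190 left).
Dec has 31 days (159 left).
Jan has 31 days (128 left).
Feb has 28 days (100 left).
Mar has 31 days (69 left).
Apr has 30 days (39 left).
May has 31 days (8 left).
8 days into Jun → Jun 8, 2054.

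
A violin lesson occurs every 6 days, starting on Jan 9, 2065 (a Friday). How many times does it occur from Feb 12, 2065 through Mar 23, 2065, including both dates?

Occurrences land 6·i days after Jan 9, 2065 for i = 0, 1, 2, …
Feb 12, 2065 is 34 days after the start; 34 ÷ 6 = 5 remainder 4; since the remainder is 4, round up to i = 6. First occurrence in the window: #7 on Feb 14, 2065 (6×6 = 36 days in).
Mar 23, 2065 is 73 days after the start; 73 ÷ 6 = 12 remainder 1. Last occurrence in the window: #13 on Mar 22, 2065.
Occurrences #7 through #13: 7 in total.

7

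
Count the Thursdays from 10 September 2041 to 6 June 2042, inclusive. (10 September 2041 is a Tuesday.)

39

10 September 2041 is a Tuesday; the first Thursday on or after it is 12 September 2041 (2 days later).
From 12 September 2041 to 6 June 2042: 18 + 31 + 30 + 31 + 31 + 28 + 31 + 30 + 31 + 6 = 267 days (rest of September, October, November, December, January, February, March, April, May, June).
267 ÷ 7 = 38 full weeks with remainder 1, so 38 more Thursdays after the first → 39.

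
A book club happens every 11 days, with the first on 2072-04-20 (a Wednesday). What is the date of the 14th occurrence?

The 14th occurrence is 13 intervals after the first: 13 × 11 = 143 days after 2072-04-20.
April has 30 days — 10 days to the end of April leaves 133.
May has 31 days (102 left).
June has 30 days (72 left).
July has 31 days (41 left).
August has 31 days (10 left).
10 days into September → 2072-09-10.

2072-09-10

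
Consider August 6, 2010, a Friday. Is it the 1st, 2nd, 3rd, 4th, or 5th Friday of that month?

1st

Day 6 falls in week ⌈6/7⌉ of the month.
Days 1–7 hold the 1st Friday, 8–14 the 2nd, 15–21 the 3rd, 22–28 the 4th, 29–31 the 5th.
6 is in the range for the 1st.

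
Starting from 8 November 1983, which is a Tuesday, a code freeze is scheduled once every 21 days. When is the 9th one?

24 April 1984

The 9th occurrence is 8 intervals after the first: 8 × 21 = 168 days after 8 November 1983.
November has 30 days — 22 days to the end of November leaves 146.
December has 31 days (115 left).
January has 31 days (84 left).
February has 29 days (55 left).
March has 31 days (24 left).
24 days into April → 24 April 1984.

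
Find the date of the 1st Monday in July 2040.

2040-07-02

The first Monday of July 2040 is July 2.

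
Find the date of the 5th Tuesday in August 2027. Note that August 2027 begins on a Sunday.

August 2027 begins on a Sunday, so the first Tuesday is August 3 (2 days later).
The 5th Tuesday is 4 weeks later: 3 + 28 = 31.

31 August 2027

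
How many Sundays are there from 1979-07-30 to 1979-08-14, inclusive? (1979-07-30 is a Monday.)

1979-07-30 is a Monday; the first Sunday on or after it is 1979-08-05 (6 days later).
From 1979-08-05 to 1979-08-14 is 14 − 5 = 9 days.
9 ÷ 7 = 1 full weeks with remainder 2, so 1 more Sundays after the first → 2.

2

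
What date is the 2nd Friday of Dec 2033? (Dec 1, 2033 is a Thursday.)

Dec 9, 2033

Dec 2033 begins on a Thursday, so the first Friday is Dec 2 (1 day later).
The 2nd Friday is 1 weeks later: 2 + 7 = 9.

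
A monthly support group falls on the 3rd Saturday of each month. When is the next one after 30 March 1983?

16 April 1983

March 1983 starts on a Tuesday; its first Saturday is the 5th, so the 3rd Saturday is the 19th — 19 March 1983.
That is not after 30 March 1983, so look at April 1983.
April 1983 starts on a Friday; its first Saturday is the 2nd, so the 3rd Saturday is the 16th — 16 April 1983.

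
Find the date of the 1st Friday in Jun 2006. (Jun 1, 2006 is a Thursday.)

Jun 2006 begins on a Thursday, so the first Friday is Jun 2 (1 day later).

Jun 2, 2006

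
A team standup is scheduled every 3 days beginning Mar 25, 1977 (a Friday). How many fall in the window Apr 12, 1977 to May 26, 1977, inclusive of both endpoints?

15

Occurrences land 3·i days after Mar 25, 1977 for i = 0, 1, 2, …
Apr 12, 1977 is 18 days after the start; 18 ÷ 3 = 6 remainder 0. First occurrence in the window: #7 on Apr 12, 1977 (6×3 = 18 days in).
May 26, 1977 is 62 days after the start; 62 ÷ 3 = 20 remainder 2. Last occurrence in the window: #21 on May 24, 1977.
Occurrences #7 through #21: 15 in total.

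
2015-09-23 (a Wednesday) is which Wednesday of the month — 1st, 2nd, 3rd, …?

4th

Day 23 falls in week ⌈23/7⌉ of the month.
Days 1–7 hold the 1st Wednesday, 8–14 the 2nd, 15–21 the 3rd, 22–28 the 4th, 29–31 the 5th.
23 is in the range for the 4th.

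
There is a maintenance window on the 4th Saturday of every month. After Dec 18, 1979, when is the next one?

Dec 22, 1979

Dec 1979 starts on a Saturday; its first Saturday is the 1st, so the 4th Saturday is the 22nd — Dec 22, 1979.
Dec 22, 1979 is after Dec 18, 1979, so that is the next one.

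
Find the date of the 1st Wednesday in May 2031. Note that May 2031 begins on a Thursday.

May 2031 begins on a Thursday, so the first Wednesday is May 7 (6 days later).

May 7, 2031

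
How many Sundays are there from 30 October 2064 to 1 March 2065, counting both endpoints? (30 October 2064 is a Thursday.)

18

30 October 2064 is a Thursday; the first Sunday on or after it is 2 November 2064 (3 days later).
From 2 November 2064 to 1 March 2065: 28 + 31 + 31 + 28 + 1 = 119 days (rest of November, December, January, February, March).
119 ÷ 7 = 17 full weeks with remainder 0, so 17 more Sundays after the first → 18.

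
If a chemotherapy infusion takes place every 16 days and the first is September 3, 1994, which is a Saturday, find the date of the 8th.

December 24, 1994

The 8th occurrence is 7 intervals after the first: 7 × 16 = 112 days after September 3, 1994.
September has 30 days — 27 days to the end of September leaves 85.
October has 31 days (54 left).
November has 30 days (24 left).
24 days into December → December 24, 1994.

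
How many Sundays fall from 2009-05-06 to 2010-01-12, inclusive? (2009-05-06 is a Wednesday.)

2009-05-06 is a Wednesday; the first Sunday on or after it is 2009-05-10 (4 days later).
From 2009-05-10 to 2010-01-12: 21 + 30 + 31 + 31 + 30 + 31 + 30 + 31 + 12 = 247 days (rest of May, June, July, August, September, October, November, December, January).
247 ÷ 7 = 35 full weeks with remainder 2, so 35 more Sundays after the first → 36.

36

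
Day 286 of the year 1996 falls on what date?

Jan has 31 days (286 − 31 = 255 remain).
Feb has 29 days (255 − 29 = 226 remain).
Mar has 31 days (226 − 31 = 195 remain).
Apr has 30 days (195 − 30 = 165 remain).
May has 31 days (165 − 31 = 134 remain).
Jun has 30 days (134 − 30 = 104 remain).
Jul has 31 days (104 − 31 = 73 remain).
Aug has 31 days (73 − 31 = 42 remain).
Sep has 30 days (42 − 30 = 12 remain).
12 into Oct → Oct 12.

Oct 12, 1996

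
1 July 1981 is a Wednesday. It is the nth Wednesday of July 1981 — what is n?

1st

Day 1 falls in week ⌈1/7⌉ of the month.
Days 1–7 hold the 1st Wednesday, 8–14 the 2nd, 15–21 the 3rd, 22–28 the 4th, 29–31 the 5th.
1 is in the range for the 1st.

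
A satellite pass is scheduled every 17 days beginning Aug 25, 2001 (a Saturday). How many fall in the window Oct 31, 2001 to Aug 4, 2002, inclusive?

17

Occurrences land 17·i days after Aug 25, 2001 for i = 0, 1, 2, …
Oct 31, 2001 is 67 days after the start; 67 ÷ 17 = 3 remainder 16; since the remainder is 16, round up to i = 4. First occurrence in the window: #5 on Nov 1, 2001 (4×17 = 68 days in).
Aug 4, 2002 is 344 days after the start; 344 ÷ 17 = 20 remainder 4. Last occurrence in the window: #21 on Jul 31, 2002.
Occurrences #5 through #21: 17 in total.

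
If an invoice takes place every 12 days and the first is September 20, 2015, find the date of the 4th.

The 4th occurrence is 3 intervals after the first: 3 × 12 = 36 days after September 20, 2015.
September has 30 days — 10 days to the end of September leaves 26.
26 days into October → October 26, 2015.

October 26, 2015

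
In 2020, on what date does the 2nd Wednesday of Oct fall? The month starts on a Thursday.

Oct 14, 2020

Oct 2020 begins on a Thursday, so the first Wednesday is Oct 7 (6 days later).
The 2nd Wednesday is 1 weeks later: 7 + 7 = 14.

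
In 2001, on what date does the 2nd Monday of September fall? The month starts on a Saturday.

2001-09-10

September 2001 begins on a Saturday, so the first Monday is September 3 (2 days later).
The 2nd Monday is 1 weeks later: 3 + 7 = 10.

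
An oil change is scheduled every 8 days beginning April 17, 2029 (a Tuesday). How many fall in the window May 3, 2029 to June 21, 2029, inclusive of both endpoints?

Occurrences land 8·i days after April 17, 2029 for i = 0, 1, 2, …
May 3, 2029 is 16 days after the start; 16 ÷ 8 = 2 remainder 0. First occurrence in the window: #3 on May 3, 2029 (2×8 = 16 days in).
June 21, 2029 is 65 days after the start; 65 ÷ 8 = 8 remainder 1. Last occurrence in the window: #9 on June 20, 2029.
Occurrences #3 through #9: 7 in total.

7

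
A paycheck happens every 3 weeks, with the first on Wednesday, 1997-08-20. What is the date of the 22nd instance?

1998-11-04

The 22nd occurrence is 21 intervals after the first: 21 × 21 = 441 days after 1997-08-20.
August has 31 days — 11 days to the end of August leaves 430.
From end of August to end of 1997 is 122 days (308 left).
January has 31 days (277 left).
February has 28 days (249 left).
March has 31 days (218 left).
April has 30 days (188 left).
May has 31 days (157 left).
June has 30 days (127 left).
July has 31 days (96 left).
August has 31 days (65 left).
September has 30 days (35 left).
October has 31 days (4 left).
4 days into November → 1998-11-04.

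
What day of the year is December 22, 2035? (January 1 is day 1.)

356

Days in months before December: 31 + 28 + 31 + 30 + 31 + 30 + 31 + 31 + 30 + 31 + 30 = 334.
Plus 22 days into December → day 356.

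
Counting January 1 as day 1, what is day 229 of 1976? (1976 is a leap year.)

Jan has 31 days (229 − 31 = 198 remain).
Feb has 29 days (198 − 29 = 169 remain).
Mar has 31 days (169 − 31 = 138 remain).
Apr has 30 days (138 − 30 = 108 remain).
May has 31 days (108 − 31 = 77 remain).
Jun has 30 days (77 − 30 = 47 remain).
Jul has 31 days (47 − 31 = 16 remain).
16 into Aug → Aug 16.

Aug 16, 1976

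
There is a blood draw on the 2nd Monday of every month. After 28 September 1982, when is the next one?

11 October 1982

September 1982 starts on a Wednesday; its first Monday is the 6th, so the 2nd Monday is the 13th — 13 September 1982.
That is not after 28 September 1982, so look at October 1982.
October 1982 starts on a Friday; its first Monday is the 4th, so the 2nd Monday is the 11th — 11 October 1982.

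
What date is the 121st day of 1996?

Jan has 31 days (121 − 31 = 90 remain).
Feb has 29 days (90 − 29 = 61 remain).
Mar has 31 days (61 − 31 = 30 remain).
30 into Apr → Apr 30.

Apr 30, 1996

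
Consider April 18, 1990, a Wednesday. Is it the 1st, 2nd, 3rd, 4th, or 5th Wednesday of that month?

Day 18 falls in week ⌈18/7⌉ of the month.
Days 1–7 hold the 1st Wednesday, 8–14 the 2nd, 15–21 the 3rd, 22–28 the 4th, 29–31 the 5th.
18 is in the range for the 3rd.

3rd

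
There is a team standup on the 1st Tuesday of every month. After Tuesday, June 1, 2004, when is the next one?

July 6, 2004

June 2004 starts on a Tuesday, so its 1st Tuesday is June 1, 2004.
That is not after June 1, 2004, so look at July 2004.
July 2004 starts on a Thursday, so its 1st Tuesday is July 6, 2004 (5 days in).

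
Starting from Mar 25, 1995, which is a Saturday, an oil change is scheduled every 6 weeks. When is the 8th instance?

Jan 13, 1996

The 8th occurrence is 7 intervals after the first: 7 × 42 = 294 days after Mar 25, 1995.
Mar has 31 days — 6 days to the end of Mar leaves 288.
Apr has 30 days (258 left).
May has 31 days (227 left).
Jun has 30 days (197 left).
Jul has 31 days (166 left).
Aug has 31 days (135 left).
Sep has 30 days (105 left).
Oct has 31 days (74 left).
Nov has 30 days (44 left).
Dec has 31 days (13 left).
13 days into Jan → Jan 13, 1996.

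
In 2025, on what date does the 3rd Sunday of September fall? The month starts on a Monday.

September 2025 begins on a Monday, so the first Sunday is September 7 (6 days later).
The 3rd Sunday is 2 weeks later: 7 + 14 = 21.

2025-09-21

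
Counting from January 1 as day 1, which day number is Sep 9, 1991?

Days in months before Sep: 31 + 28 + 31 + 30 + 31 + 30 + 31 + 31 = 243.
Plus 9 days into Sep → day 252.

252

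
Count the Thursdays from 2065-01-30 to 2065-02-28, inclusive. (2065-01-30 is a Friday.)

4

2065-01-30 is a Friday; the first Thursday on or after it is 2065-02-05 (6 days later).
From 2065-02-05 to 2065-02-28 is 28 − 5 = 23 days.
23 ÷ 7 = 3 full weeks with remainder 2, so 3 more Thursdays after the first → 4.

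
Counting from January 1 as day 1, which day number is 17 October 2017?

Days in months before October: 31 + 28 + 31 + 30 + 31 + 30 + 31 + 31 + 30 = 273.
Plus 17 days into October → day 290.

290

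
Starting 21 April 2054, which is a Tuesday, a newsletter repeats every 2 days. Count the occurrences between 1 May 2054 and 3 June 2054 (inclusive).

Occurrences land 2·i days after 21 April 2054 for i = 0, 1, 2, …
1 May 2054 is 10 days after the start; 10 ÷ 2 = 5 remainder 0. First occurrence in the window: #6 on 1 May 2054 (5×2 = 10 days in).
3 June 2054 is 43 days after the start; 43 ÷ 2 = 21 remainder 1. Last occurrence in the window: #22 on 2 June 2054.
Occurrences #6 through #22: 17 in total.

17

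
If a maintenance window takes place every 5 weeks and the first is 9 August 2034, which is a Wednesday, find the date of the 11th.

The 11th occurrence is 10 intervals after the first: 10 × 35 = 350 days after 9 August 2034.
August has 31 days — 22 days to the end of August leaves 328.
September has 30 days (298 left).
October has 31 days (267 left).
November has 30 days (237 left).
December has 31 days (206 left).
January has 31 days (175 left).
February has 28 days (147 left).
March has 31 days (116 left).
April has 30 days (86 left).
May has 31 days (55 left).
June has 30 days (25 left).
25 days into July → 25 July 2035.

25 July 2035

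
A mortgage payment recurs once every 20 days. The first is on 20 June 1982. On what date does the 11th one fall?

6 January 1983

The 11th occurrence is 10 intervals after the first: 10 × 20 = 200 days after 20 June 1982.
June has 30 days — 10 days to the end of June leaves 190.
July has 31 days (159 left).
August has 31 days (128 left).
September has 30 days (98 left).
October has 31 days (67 left).
November has 30 days (37 left).
December has 31 days (6 left).
6 days into January → 6 January 1983.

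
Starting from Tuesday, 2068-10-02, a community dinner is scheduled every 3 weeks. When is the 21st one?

2069-11-26

The 21st occurrence is 20 intervals after the first: 20 × 21 = 420 days after 2068-10-02.
October has 31 days — 29 days to the end of October leaves 391.
November has 30 days (361 left).
December has 31 days (330 left).
January has 31 days (299 left).
February has 28 days (271 left).
March has 31 days (240 left).
April has 30 days (210 left).
May has 31 days (179 left).
June has 30 days (149 left).
July has 31 days (118 left).
August has 31 days (87 left).
September has 30 days (57 left).
October has 31 days (26 left).
26 days into November → 2069-11-26.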